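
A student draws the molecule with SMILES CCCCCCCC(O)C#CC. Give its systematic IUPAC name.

undec-2-yn-4-ol

The longest carbon chain that includes the –OH group and the multiple bond has 11 carbons, so the parent hydride is undecane.
The highest-priority functional group is an alcohol (–OH), so the name ends in -ol.
There is one C≡C triple bond, indicated by the ending -yne.
The numbering direction is chosen so that numbering from this end puts the hydroxyl group at C-4 rather than C-8.
This places the hydroxyl at C-4; the triple bond between C-2 and C-3.
Assembling the pieces gives undec-2-yn-4-ol.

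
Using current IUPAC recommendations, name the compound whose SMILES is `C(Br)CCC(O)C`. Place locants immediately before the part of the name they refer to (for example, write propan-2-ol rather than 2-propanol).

Counting along the main chain through the –OH group gives 5 carbons: the parent is pentane.
The principal characteristic group is an alcohol (–OH), named with the suffix -ol.
Number the chain so that numbering from this end puts the hydroxyl group at C-2 rather than C-4.
This places the hydroxyl at C-2; a bromo group at C-5.
Putting it together: 5-bromopentan-2-ol.

5-bromopentan-2-ol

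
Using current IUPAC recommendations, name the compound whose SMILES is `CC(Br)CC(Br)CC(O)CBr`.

1,4,6-tribromoheptan-2-ol

Counting along the main chain through the –OH group gives 7 carbons: the parent is heptane.
The highest-priority functional group is an alcohol (–OH), so the name ends in -ol.
Choose the numbering such that numbering from this end puts the hydroxyl group at C-2 rather than C-6.
This places the hydroxyl at C-2; bromo groups at C-1 and C-4 and C-6.
Putting it together: 1,4,6-tribromoheptan-2-ol.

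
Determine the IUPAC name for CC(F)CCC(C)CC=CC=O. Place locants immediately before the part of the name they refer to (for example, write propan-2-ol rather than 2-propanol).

8-fluoro-5-methylnon-2-enal

The longest chain bearing the –CHO group and the multiple bond is 9 carbons long (nonane).
An aldehyde (terminal –CHO) is the principal characteristic group, giving the suffix -al.
A C=C double bond in the chain gives the infix -ene-.
Choose the numbering such that the aldehyde carbon is C-1 by definition.
That gives the double bond between C-2 and C-3; a fluoro group at C-8; a methyl group at C-5.
The substituents are ordered alphabetically, ignoring any di-/tri- multipliers.
Putting it together: 8-fluoro-5-methylnon-2-enal.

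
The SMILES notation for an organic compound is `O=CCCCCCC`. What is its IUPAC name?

heptanal

The longest carbon chain that includes the –CHO group has 7 carbons, so the parent hydride is heptane.
An aldehyde (terminal –CHO) is the principal characteristic group, giving the suffix -al.
Number the chain so that the aldehyde carbon is C-1 by definition.
The name is heptanal.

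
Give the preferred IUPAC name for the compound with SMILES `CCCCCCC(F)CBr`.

The longest continuous carbon chain has 8 atoms, so the parent hydride is octane.
Number the chain so that the substituent locant set {1,2} is lower than {7,8} at the first point of difference.
With this numbering: a bromo group at C-1; a fluoro group at C-2.
Prefixes are listed alphabetically: bromo, fluoro.
The name is 1-bromo-2-fluorooctane.

1-bromo-2-fluorooctane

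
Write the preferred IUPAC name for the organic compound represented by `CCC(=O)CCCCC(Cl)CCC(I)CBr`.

Counting along the main chain through the carbonyl gives 12 carbons: the parent is dodecane.
The highest-priority functional group is a ketone (C=O on an internal carbon), so the name ends in -one.
Number the chain so that numbering from this end puts the carbonyl group at C-3 rather than C-10.
With this numbering: the carbonyl at C-3; a bromo group at C-12; a chloro group at C-8; an iodo group at C-11.
The substituents are ordered alphabetically, ignoring any di-/tri- multipliers.
Assembling the pieces gives 12-bromo-8-chloro-11-iodododecan-3-one.

12-bromo-8-chloro-11-iodododecan-3-one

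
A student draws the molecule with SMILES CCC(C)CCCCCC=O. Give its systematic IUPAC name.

The longest chain bearing the –CHO group is 9 carbons long (nonane).
The highest-priority functional group is an aldehyde (terminal –CHO), so the name ends in -al.
Number the chain so that the aldehyde carbon is C-1 by definition.
That gives a methyl group at C-7.
The name is 7-methylnonanal.

7-methylnonanal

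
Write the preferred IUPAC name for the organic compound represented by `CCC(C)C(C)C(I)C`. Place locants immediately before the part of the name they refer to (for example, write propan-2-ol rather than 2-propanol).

The parent chain contains 6 carbons (hexane).
The numbering direction is chosen so that the substituent locant set {2,3,4} is lower than {3,4,5} at the first point of difference.
This places an iodo group at C-2; methyl groups at C-3 and C-4.
Prefixes are listed alphabetically: iodo, methyl.
The name is 2-iodo-3,4-dimethylhexane.

2-iodo-3,4-dimethylhexane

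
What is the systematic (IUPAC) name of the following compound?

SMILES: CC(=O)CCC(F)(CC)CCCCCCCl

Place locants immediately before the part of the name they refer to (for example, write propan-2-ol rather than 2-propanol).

11-chloro-5-ethyl-5-fluoroundecan-2-one

The longest carbon chain that includes the carbonyl has 11 carbons, so the parent hydride is undecane.
The highest-priority functional group is a ketone (C=O on an internal carbon), so the name ends in -one.
The numbering direction is chosen so that numbering from this end puts the carbonyl group at C-2 rather than C-10.
That gives the carbonyl at C-2; a chloro group at C-11; an ethyl group at C-5; a fluoro group at C-5.
Substituent prefixes are cited in alphabetical order (multiplying prefixes like di-/tri- are ignored for ordering).
The name is 11-chloro-5-ethyl-5-fluoroundecan-2-one.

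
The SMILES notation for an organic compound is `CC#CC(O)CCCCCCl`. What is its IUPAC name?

9-chloronon-2-yn-4-ol

The longest chain bearing the –OH group and the multiple bond is 9 carbons long (nonane).
The highest-priority functional group is an alcohol (–OH), so the name ends in -ol.
The chain contains a C≡C triple bond, so the unsaturation ending is -yne.
Choose the numbering such that numbering from this end puts the hydroxyl group at C-4 rather than C-6.
With this numbering: the hydroxyl at C-4; the triple bond between C-2 and C-3; a chloro group at C-9.
The name is 9-chloronon-2-yn-4-ol.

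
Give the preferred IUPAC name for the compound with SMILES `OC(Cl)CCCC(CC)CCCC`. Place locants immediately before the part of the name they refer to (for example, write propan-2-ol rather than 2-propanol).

1-chloro-5-ethylnonan-1-ol

The longest chain bearing the –OH group is 9 carbons long (nonane).
An alcohol (–OH) is the principal characteristic group, giving the suffix -ol.
Choose the numbering such that numbering from this end puts the hydroxyl group at C-1 rather than C-9.
This places the hydroxyl at C-1; a chloro group at C-1; an ethyl group at C-5.
Substituent prefixes are cited in alphabetical order (multiplying prefixes like di-/tri- are ignored for ordering).
Putting it together: 1-chloro-5-ethylnonan-1-ol.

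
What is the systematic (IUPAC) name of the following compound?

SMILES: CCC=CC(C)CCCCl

8-chloro-5-methyloct-3-ene

The longest chain bearing the multiple bond is 8 carbons long (octane).
There is one C=C double bond, indicated by the ending -ene.
The numbering direction is chosen so that numbering from this end puts the double bond at C-3 rather than C-5.
That gives the double bond between C-3 and C-4; a chloro group at C-8; a methyl group at C-5.
Prefixes are listed alphabetically: chloro, methyl.
The name is 8-chloro-5-methyloct-3-ene.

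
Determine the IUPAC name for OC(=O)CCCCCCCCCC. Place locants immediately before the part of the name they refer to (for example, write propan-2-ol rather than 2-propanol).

undecanoic acid

The longest carbon chain that includes the –COOH group has 11 carbons, so the parent hydride is undecane.
The principal characteristic group is a carboxylic acid (terminal –COOH), named with the suffix -oic acid.
The numbering direction is chosen so that the carboxylic acid carbon is C-1 by definition.
The name is undecanoic acid.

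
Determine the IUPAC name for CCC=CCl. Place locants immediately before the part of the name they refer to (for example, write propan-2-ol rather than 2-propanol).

1-chlorobut-1-ene

The longest chain bearing the multiple bond is 4 carbons long (butane).
A C=C double bond in the chain gives the infix -ene-.
Choose the numbering such that numbering from this end puts the double bond at C-1 rather than C-3.
This places the double bond between C-1 and C-2; a chloro group at C-1.
Assembling the pieces gives 1-chlorobut-1-ene.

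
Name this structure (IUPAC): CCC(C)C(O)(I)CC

3-iodo-4-methylhexan-3-ol

Counting along the main chain through the –OH group gives 6 carbons: the parent is hexane.
The highest-priority functional group is an alcohol (–OH), so the name ends in -ol.
The numbering direction is chosen so that numbering from this end puts the hydroxyl group at C-3 rather than C-4.
That gives the hydroxyl at C-3; an iodo group at C-3; a methyl group at C-4.
Prefixes are listed alphabetically: iodo, methyl.
Putting it together: 3-iodo-4-methylhexan-3-ol.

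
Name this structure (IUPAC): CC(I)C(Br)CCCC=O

5-bromo-6-iodoheptanal

The longest carbon chain that includes the –CHO group has 7 carbons, so the parent hydride is heptane.
The principal characteristic group is an aldehyde (terminal –CHO), named with the suffix -al.
Number the chain so that the aldehyde carbon is C-1 by definition.
This places a bromo group at C-5; an iodo group at C-6.
Prefixes are listed alphabetically: bromo, iodo.
Putting it together: 5-bromo-6-iodoheptanal.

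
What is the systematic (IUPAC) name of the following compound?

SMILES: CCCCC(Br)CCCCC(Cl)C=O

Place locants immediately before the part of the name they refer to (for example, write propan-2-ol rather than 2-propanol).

7-bromo-2-chloroundecanal

Counting along the main chain through the –CHO group gives 11 carbons: the parent is undecane.
The highest-priority functional group is an aldehyde (terminal –CHO), so the name ends in -al.
The numbering direction is chosen so that the aldehyde carbon is C-1 by definition.
That gives a bromo group at C-7; a chloro group at C-2.
Substituent prefixes are cited in alphabetical order (multiplying prefixes like di-/tri- are ignored for ordering).
Assembling the pieces gives 7-bromo-2-chloroundecanal.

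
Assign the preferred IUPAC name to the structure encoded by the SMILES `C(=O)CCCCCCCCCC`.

undecanal

Counting along the main chain through the –CHO group gives 11 carbons: the parent is undecane.
An aldehyde (terminal –CHO) is the principal characteristic group, giving the suffix -al.
The numbering direction is chosen so that the aldehyde carbon is C-1 by definition.
Putting it together: undecanal.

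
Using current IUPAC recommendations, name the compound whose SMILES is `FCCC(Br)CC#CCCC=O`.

7-bromo-9-fluoronon-4-ynal

The longest carbon chain that includes the –CHO group and the multiple bond has 9 carbons, so the parent hydride is nonane.
The highest-priority functional group is an aldehyde (terminal –CHO), so the name ends in -al.
A C≡C triple bond in the chain gives the infix -yne-.
The numbering direction is chosen so that the aldehyde carbon is C-1 by definition.
This places the triple bond between C-4 and C-5; a bromo group at C-7; a fluoro group at C-9.
Prefixes are listed alphabetically: bromo, fluoro.
Assembling the pieces gives 7-bromo-9-fluoronon-4-ynal.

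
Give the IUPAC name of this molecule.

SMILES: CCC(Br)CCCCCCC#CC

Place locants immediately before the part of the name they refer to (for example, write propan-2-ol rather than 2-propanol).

The longest chain bearing the multiple bond is 12 carbons long (dodecane).
A C≡C triple bond in the chain gives the infix -yne-.
Choose the numbering such that numbering from this end puts the triple bond at C-2 rather than C-10.
With this numbering: the triple bond between C-2 and C-3; a bromo group at C-10.
Putting it together: 10-bromododec-2-yne.

10-bromododec-2-yne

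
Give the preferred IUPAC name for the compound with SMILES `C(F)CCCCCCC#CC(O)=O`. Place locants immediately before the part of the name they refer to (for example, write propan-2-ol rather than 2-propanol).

10-fluorodec-2-ynoic acid

Counting along the main chain through the –COOH group and the multiple bond gives 10 carbons: the parent is decane.
A carboxylic acid (terminal –COOH) is the principal characteristic group, giving the suffix -oic acid.
A C≡C triple bond in the chain gives the infix -yne-.
The numbering direction is chosen so that the carboxylic acid carbon is C-1 by definition.
This places the triple bond between C-2 and C-3; a fluoro group at C-10.
The name is 10-fluorodec-2-ynoic acid.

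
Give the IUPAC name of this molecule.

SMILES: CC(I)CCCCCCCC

The longest continuous carbon chain has 10 atoms, so the parent hydride is decane.
The numbering direction is chosen so that the substituent locant set {2} is lower than {9} at the first point of difference.
With this numbering: an iodo group at C-2.
The name is 2-iododecane.

2-iododecane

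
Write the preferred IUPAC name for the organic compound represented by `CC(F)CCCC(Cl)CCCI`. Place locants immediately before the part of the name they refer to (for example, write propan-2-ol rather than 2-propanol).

4-chloro-8-fluoro-1-iodononane

The longest continuous carbon chain has 9 atoms, so the parent hydride is nonane.
Number the chain so that the substituent locant set {1,4,8} is lower than {2,6,9} at the first point of difference.
That gives a chloro group at C-4; a fluoro group at C-8; an iodo group at C-1.
Substituent prefixes are cited in alphabetical order (multiplying prefixes like di-/tri- are ignored for ordering).
Assembling the pieces gives 4-chloro-8-fluoro-1-iodononane.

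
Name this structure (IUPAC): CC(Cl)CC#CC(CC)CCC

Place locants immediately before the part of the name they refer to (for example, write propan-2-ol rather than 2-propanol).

2-chloro-6-ethylnon-4-yne

Counting along the main chain through the multiple bond gives 9 carbons: the parent is nonane.
There is one C≡C triple bond, indicated by the ending -yne.
Number the chain so that numbering from this end puts the triple bond at C-4 rather than C-5.
That gives the triple bond between C-4 and C-5; a chloro group at C-2; an ethyl group at C-6.
Substituent prefixes are cited in alphabetical order (multiplying prefixes like di-/tri- are ignored for ordering).
Putting it together: 2-chloro-6-ethylnon-4-yne.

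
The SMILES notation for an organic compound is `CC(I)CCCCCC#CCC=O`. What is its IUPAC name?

Counting along the main chain through the –CHO group and the multiple bond gives 11 carbons: the parent is undecane.
An aldehyde (terminal –CHO) is the principal characteristic group, giving the suffix -al.
The chain contains a C≡C triple bond, so the unsaturation ending is -yne.
Choose the numbering such that the aldehyde carbon is C-1 by definition.
This places the triple bond between C-3 and C-4; an iodo group at C-10.
Assembling the pieces gives 10-iodoundec-3-ynal.

10-iodoundec-3-ynal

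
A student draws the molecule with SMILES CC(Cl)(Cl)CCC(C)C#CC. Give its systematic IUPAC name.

7,7-dichloro-4-methyloct-2-yne

Counting along the main chain through the multiple bond gives 8 carbons: the parent is octane.
A C≡C triple bond in the chain gives the infix -yne-.
Choose the numbering such that numbering from this end puts the triple bond at C-2 rather than C-6.
With this numbering: the triple bond between C-2 and C-3; two chloro groups at C-7; a methyl group at C-4.
Substituent prefixes are cited in alphabetical order (multiplying prefixes like di-/tri- are ignored for ordering).
Assembling the pieces gives 7,7-dichloro-4-methyloct-2-yne.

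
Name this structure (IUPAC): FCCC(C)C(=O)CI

The longest chain bearing the carbonyl is 5 carbons long (pentane).
The highest-priority functional group is a ketone (C=O on an internal carbon), so the name ends in -one.
Choose the numbering such that numbering from this end puts the carbonyl group at C-2 rather than C-4.
That gives the carbonyl at C-2; a fluoro group at C-5; an iodo group at C-1; a methyl group at C-3.
Substituent prefixes are cited in alphabetical order (multiplying prefixes like di-/tri- are ignored for ordering).
The name is 5-fluoro-1-iodo-3-methylpentan-2-one.

5-fluoro-1-iodo-3-methylpentan-2-one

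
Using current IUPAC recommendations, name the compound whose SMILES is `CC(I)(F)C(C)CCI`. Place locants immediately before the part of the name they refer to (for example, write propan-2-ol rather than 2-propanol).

4-fluoro-1,4-diiodo-3-methylpentane

The longest continuous carbon chain has 5 atoms, so the parent hydride is pentane.
Choose the numbering such that the substituent locant set {1,3,4,4} is lower than {2,2,3,5} at the first point of difference.
That gives a fluoro group at C-4; iodo groups at C-1 and C-4; a methyl group at C-3.
Prefixes are listed alphabetically: fluoro, iodo, methyl.
Putting it together: 4-fluoro-1,4-diiodo-3-methylpentane.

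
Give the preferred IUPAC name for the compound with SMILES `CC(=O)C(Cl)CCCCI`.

3-chloro-7-iodoheptan-2-one

Counting along the main chain through the carbonyl gives 7 carbons: the parent is heptane.
A ketone (C=O on an internal carbon) is the principal characteristic group, giving the suffix -one.
The numbering direction is chosen so that numbering from this end puts the carbonyl group at C-2 rather than C-6.
That gives the carbonyl at C-2; a chloro group at C-3; an iodo group at C-7.
Prefixes are listed alphabetically: chloro, iodo.
Assembling the pieces gives 3-chloro-7-iodoheptan-2-one.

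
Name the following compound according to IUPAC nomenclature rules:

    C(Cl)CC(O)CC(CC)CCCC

The longest carbon chain that includes the –OH group has 9 carbons, so the parent hydride is nonane.
An alcohol (–OH) is the principal characteristic group, giving the suffix -ol.
Choose the numbering such that numbering from this end puts the hydroxyl group at C-3 rather than C-7.
This places the hydroxyl at C-3; a chloro group at C-1; an ethyl group at C-5.
Substituent prefixes are cited in alphabetical order (multiplying prefixes like di-/tri- are ignored for ordering).
Putting it together: 1-chloro-5-ethylnonan-3-ol.

1-chloro-5-ethylnonan-3-ol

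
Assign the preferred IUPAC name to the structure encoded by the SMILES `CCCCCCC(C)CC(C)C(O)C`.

3,5-dimethylundecan-2-ol

The longest carbon chain that includes the –OH group has 11 carbons, so the parent hydride is undecane.
The principal characteristic group is an alcohol (–OH), named with the suffix -ol.
Number the chain so that numbering from this end puts the hydroxyl group at C-2 rather than C-10.
This places the hydroxyl at C-2; methyl groups at C-3 and C-5.
The name is 3,5-dimethylundecan-2-ol.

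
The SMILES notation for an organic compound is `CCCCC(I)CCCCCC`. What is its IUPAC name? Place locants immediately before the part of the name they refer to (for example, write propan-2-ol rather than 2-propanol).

The parent chain contains 11 carbons (undecane).
Number the chain so that the substituent locant set {5} is lower than {7} at the first point of difference.
This places an iodo group at C-5.
The name is 5-iodoundecane.

5-iodoundecane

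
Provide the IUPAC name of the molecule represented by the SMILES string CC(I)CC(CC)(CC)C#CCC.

5,5-diethyl-7-iodooct-3-yne

The longest carbon chain that includes the multiple bond has 8 carbons, so the parent hydride is octane.
There is one C≡C triple bond, indicated by the ending -yne.
The numbering direction is chosen so that numbering from this end puts the triple bond at C-3 rather than C-5.
That gives the triple bond between C-3 and C-4; two ethyl groups at C-5; an iodo group at C-7.
Prefixes are listed alphabetically: ethyl, iodo.
The name is 5,5-diethyl-7-iodooct-3-yne.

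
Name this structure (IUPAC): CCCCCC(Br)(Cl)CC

3-bromo-3-chlorooctane

The parent chain contains 8 carbons (octane).
The numbering direction is chosen so that the substituent locant set {3,3} is lower than {6,6} at the first point of difference.
That gives a bromo group at C-3; a chloro group at C-3.
The substituents are ordered alphabetically, ignoring any di-/tri- multipliers.
The name is 3-bromo-3-chlorooctane.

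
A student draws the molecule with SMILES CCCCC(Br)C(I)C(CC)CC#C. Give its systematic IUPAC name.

Counting along the main chain through the multiple bond gives 10 carbons: the parent is decane.
There is one C≡C triple bond, indicated by the ending -yne.
Choose the numbering such that numbering from this end puts the triple bond at C-1 rather than C-9.
With this numbering: the triple bond between C-1 and C-2; a bromo group at C-6; an ethyl group at C-4; an iodo group at C-5.
Substituent prefixes are cited in alphabetical order (multiplying prefixes like di-/tri- are ignored for ordering).
Assembling the pieces gives 6-bromo-4-ethyl-5-iododec-1-yne.

6-bromo-4-ethyl-5-iododec-1-yne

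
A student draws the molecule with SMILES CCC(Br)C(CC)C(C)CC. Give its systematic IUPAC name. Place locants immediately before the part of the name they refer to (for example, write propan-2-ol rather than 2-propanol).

The longest continuous carbon chain has 7 atoms, so the parent hydride is heptane.
The numbering direction is chosen so that the locant sets are identical either way, so the alphabetically earlier bromo substituent takes the lower locant (3 rather than 5).
This places a bromo group at C-3; an ethyl group at C-4; a methyl group at C-5.
The substituents are ordered alphabetically, ignoring any di-/tri- multipliers.
Putting it together: 3-bromo-4-ethyl-5-methylheptane.

3-bromo-4-ethyl-5-methylheptane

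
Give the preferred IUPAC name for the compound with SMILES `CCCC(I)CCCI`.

The longest carbon chain is 7 atoms: the parent is heptane.
Number the chain so that the substituent locant set {1,4} is lower than {4,7} at the first point of difference.
This places iodo groups at C-1 and C-4.
Assembling the pieces gives 1,4-diiodoheptane.

1,4-diiodoheptane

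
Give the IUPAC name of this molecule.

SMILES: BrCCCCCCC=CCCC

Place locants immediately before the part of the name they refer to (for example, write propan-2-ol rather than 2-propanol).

Counting along the main chain through the multiple bond gives 11 carbons: the parent is undecane.
The chain contains a C=C double bond, so the unsaturation ending is -ene.
Number the chain so that numbering from this end puts the double bond at C-4 rather than C-7.
With this numbering: the double bond between C-4 and C-5; a bromo group at C-11.
The name is 11-bromoundec-4-ene.

11-bromoundec-4-ene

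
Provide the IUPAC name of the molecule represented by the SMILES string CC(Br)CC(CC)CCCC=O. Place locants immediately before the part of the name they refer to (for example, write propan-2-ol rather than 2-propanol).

7-bromo-5-ethyloctanal

The longest chain bearing the –CHO group is 8 carbons long (octane).
The highest-priority functional group is an aldehyde (terminal –CHO), so the name ends in -al.
Choose the numbering such that the aldehyde carbon is C-1 by definition.
This places a bromo group at C-7; an ethyl group at C-5.
Substituent prefixes are cited in alphabetical order (multiplying prefixes like di-/tri- are ignored for ordering).
Assembling the pieces gives 7-bromo-5-ethyloctanal.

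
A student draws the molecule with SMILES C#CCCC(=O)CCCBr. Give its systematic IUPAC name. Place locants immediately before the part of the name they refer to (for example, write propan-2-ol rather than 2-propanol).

1-bromooct-7-yn-4-one

Counting along the main chain through the carbonyl and the multiple bond gives 8 carbons: the parent is octane.
A ketone (C=O on an internal carbon) is the principal characteristic group, giving the suffix -one.
The chain contains a C≡C triple bond, so the unsaturation ending is -yne.
The numbering direction is chosen so that numbering from this end puts the carbonyl group at C-4 rather than C-5.
With this numbering: the carbonyl at C-4; the triple bond between C-7 and C-8; a bromo group at C-1.
Assembling the pieces gives 1-bromooct-7-yn-4-one.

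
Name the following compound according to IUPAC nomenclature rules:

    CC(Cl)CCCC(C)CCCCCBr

1-bromo-10-chloro-6-methylundecane

The longest carbon chain is 11 atoms: the parent is undecane.
The numbering direction is chosen so that the substituent locant set {1,6,10} is lower than {2,6,11} at the first point of difference.
That gives a bromo group at C-1; a chloro group at C-10; a methyl group at C-6.
Substituent prefixes are cited in alphabetical order (multiplying prefixes like di-/tri- are ignored for ordering).
The name is 1-bromo-10-chloro-6-methylundecane.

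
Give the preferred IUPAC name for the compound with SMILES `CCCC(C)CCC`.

The longest continuous carbon chain has 7 atoms, so the parent hydride is heptane.
The molecule is symmetric, so either numbering direction gives the same locants.
With this numbering: a methyl group at C-4.
The name is 4-methylheptane.

4-methylheptane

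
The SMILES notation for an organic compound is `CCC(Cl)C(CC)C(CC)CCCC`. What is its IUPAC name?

The parent chain contains 9 carbons (nonane).
The numbering direction is chosen so that the substituent locant set {3,4,5} is lower than {5,6,7} at the first point of difference.
That gives a chloro group at C-3; ethyl groups at C-4 and C-5.
Prefixes are listed alphabetically: chloro, ethyl.
Putting it together: 3-chloro-4,5-diethylnonane.

3-chloro-4,5-diethylnonane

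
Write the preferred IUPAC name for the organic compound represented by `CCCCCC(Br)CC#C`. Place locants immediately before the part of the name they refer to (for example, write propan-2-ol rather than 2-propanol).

Counting along the main chain through the multiple bond gives 9 carbons: the parent is nonane.
The chain contains a C≡C triple bond, so the unsaturation ending is -yne.
Number the chain so that numbering from this end puts the triple bond at C-1 rather than C-8.
With this numbering: the triple bond between C-1 and C-2; a bromo group at C-4.
The name is 4-bromonon-1-yne.

4-bromonon-1-yne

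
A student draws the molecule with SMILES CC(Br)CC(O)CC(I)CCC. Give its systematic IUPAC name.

The longest carbon chain that includes the –OH group has 9 carbons, so the parent hydride is nonane.
An alcohol (–OH) is the principal characteristic group, giving the suffix -ol.
The numbering direction is chosen so that numbering from this end puts the hydroxyl group at C-4 rather than C-6.
This places the hydroxyl at C-4; a bromo group at C-2; an iodo group at C-6.
Substituent prefixes are cited in alphabetical order (multiplying prefixes like di-/tri- are ignored for ordering).
The name is 2-bromo-6-iodononan-4-ol.

2-bromo-6-iodononan-4-ol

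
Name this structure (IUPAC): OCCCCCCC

Counting along the main chain through the –OH group gives 7 carbons: the parent is heptane.
The highest-priority functional group is an alcohol (–OH), so the name ends in -ol.
Number the chain so that numbering from this end puts the hydroxyl group at C-1 rather than C-7.
That gives the hydroxyl at C-1.
Putting it together: heptan-1-ol.

heptan-1-ol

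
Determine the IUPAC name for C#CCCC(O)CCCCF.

Counting along the main chain through the –OH group and the multiple bond gives 9 carbons: the parent is nonane.
The principal characteristic group is an alcohol (–OH), named with the suffix -ol.
A C≡C triple bond in the chain gives the infix -yne-.
The numbering direction is chosen so that numbering from this end puts the triple bond at C-1 rather than C-8.
This places the hydroxyl at C-5; the triple bond between C-1 and C-2; a fluoro group at C-9.
Assembling the pieces gives 9-fluoronon-1-yn-5-ol.

9-fluoronon-1-yn-5-ol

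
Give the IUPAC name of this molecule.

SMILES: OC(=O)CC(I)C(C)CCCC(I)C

3,8-diiodo-4-methylnonanoic acid

The longest chain bearing the –COOH group is 9 carbons long (nonane).
The principal characteristic group is a carboxylic acid (terminal –COOH), named with the suffix -oic acid.
Choose the numbering such that the carboxylic acid carbon is C-1 by definition.
That gives iodo groups at C-3 and C-8; a methyl group at C-4.
The substituents are ordered alphabetically, ignoring any di-/tri- multipliers.
The name is 3,8-diiodo-4-methylnonanoic acid.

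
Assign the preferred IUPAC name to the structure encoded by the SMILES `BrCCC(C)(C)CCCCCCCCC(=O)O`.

Counting along the main chain through the –COOH group gives 12 carbons: the parent is dodecane.
The principal characteristic group is a carboxylic acid (terminal –COOH), named with the suffix -oic acid.
Number the chain so that the carboxylic acid carbon is C-1 by definition.
That gives a bromo group at C-12; two methyl groups at C-10.
The substituents are ordered alphabetically, ignoring any di-/tri- multipliers.
Assembling the pieces gives 12-bromo-10,10-dimethyldodecanoic acid.

12-bromo-10,10-dimethyldodecanoic acid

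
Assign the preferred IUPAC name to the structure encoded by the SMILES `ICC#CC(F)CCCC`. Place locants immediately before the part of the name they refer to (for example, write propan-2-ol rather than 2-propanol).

4-fluoro-1-iodooct-2-yne

The longest chain bearing the multiple bond is 8 carbons long (octane).
The chain contains a C≡C triple bond, so the unsaturation ending is -yne.
Choose the numbering such that numbering from this end puts the triple bond at C-2 rather than C-6.
That gives the triple bond between C-2 and C-3; a fluoro group at C-4; an iodo group at C-1.
Prefixes are listed alphabetically: fluoro, iodo.
Putting it together: 4-fluoro-1-iodooct-2-yne.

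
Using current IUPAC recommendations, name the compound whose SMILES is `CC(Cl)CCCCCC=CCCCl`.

The longest chain bearing the multiple bond is 11 carbons long (undecane).
The chain contains a C=C double bond, so the unsaturation ending is -ene.
The numbering direction is chosen so that numbering from this end puts the double bond at C-3 rather than C-8.
This places the double bond between C-3 and C-4; chloro groups at C-1 and C-10.
Putting it together: 1,10-dichloroundec-3-ene.

1,10-dichloroundec-3-ene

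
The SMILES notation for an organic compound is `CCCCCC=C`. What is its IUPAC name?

The longest chain bearing the multiple bond is 7 carbons long (heptane).
There is one C=C double bond, indicated by the ending -ene.
Number the chain so that numbering from this end puts the double bond at C-1 rather than C-6.
With this numbering: the double bond between C-1 and C-2.
Putting it together: hept-1-ene.

hept-1-ene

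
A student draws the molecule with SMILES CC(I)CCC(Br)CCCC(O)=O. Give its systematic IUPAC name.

The longest chain bearing the –COOH group is 9 carbons long (nonane).
A carboxylic acid (terminal –COOH) is the principal characteristic group, giving the suffix -oic acid.
The numbering direction is chosen so that the carboxylic acid carbon is C-1 by definition.
This places a bromo group at C-5; an iodo group at C-8.
Substituent prefixes are cited in alphabetical order (multiplying prefixes like di-/tri- are ignored for ordering).
The name is 5-bromo-8-iodononanoic acid.

5-bromo-8-iodononanoic acid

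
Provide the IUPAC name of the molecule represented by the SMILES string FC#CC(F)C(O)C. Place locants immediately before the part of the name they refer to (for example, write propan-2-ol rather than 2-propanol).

3,5-difluoropent-4-yn-2-ol

The longest carbon chain that includes the –OH group and the multiple bond has 5 carbons, so the parent hydride is pentane.
The principal characteristic group is an alcohol (–OH), named with the suffix -ol.
There is one C≡C triple bond, indicated by the ending -yne.
The numbering direction is chosen so that numbering from this end puts the hydroxyl group at C-2 rather than C-4.
That gives the hydroxyl at C-2; the triple bond between C-4 and C-5; fluoro groups at C-3 and C-5.
The name is 3,5-difluoropent-4-yn-2-ol.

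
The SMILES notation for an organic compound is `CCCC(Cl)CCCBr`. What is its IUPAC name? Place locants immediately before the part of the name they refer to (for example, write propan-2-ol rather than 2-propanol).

The longest carbon chain is 7 atoms: the parent is heptane.
Choose the numbering such that the substituent locant set {1,4} is lower than {4,7} at the first point of difference.
With this numbering: a bromo group at C-1; a chloro group at C-4.
The substituents are ordered alphabetically, ignoring any di-/tri- multipliers.
The name is 1-bromo-4-chloroheptane.

1-bromo-4-chloroheptane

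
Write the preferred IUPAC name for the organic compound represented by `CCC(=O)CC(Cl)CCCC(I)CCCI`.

The longest chain bearing the carbonyl is 12 carbons long (dodecane).
The principal characteristic group is a ketone (C=O on an internal carbon), named with the suffix -one.
Number the chain so that numbering from this end puts the carbonyl group at C-3 rather than C-10.
This places the carbonyl at C-3; a chloro group at C-5; iodo groups at C-9 and C-12.
Prefixes are listed alphabetically: chloro, iodo.
The name is 5-chloro-9,12-diiodododecan-3-one.

5-chloro-9,12-diiodododecan-3-one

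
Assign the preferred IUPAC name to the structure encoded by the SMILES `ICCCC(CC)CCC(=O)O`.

The longest chain bearing the –COOH group is 7 carbons long (heptane).
A carboxylic acid (terminal –COOH) is the principal characteristic group, giving the suffix -oic acid.
Number the chain so that the carboxylic acid carbon is C-1 by definition.
That gives an ethyl group at C-4; an iodo group at C-7.
Substituent prefixes are cited in alphabetical order (multiplying prefixes like di-/tri- are ignored for ordering).
Assembling the pieces gives 4-ethyl-7-iodoheptanoic acid.

4-ethyl-7-iodoheptanoic acid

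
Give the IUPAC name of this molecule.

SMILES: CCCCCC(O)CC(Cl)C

The longest carbon chain that includes the –OH group has 9 carbons, so the parent hydride is nonane.
The highest-priority functional group is an alcohol (–OH), so the name ends in -ol.
Number the chain so that numbering from this end puts the hydroxyl group at C-4 rather than C-6.
This places the hydroxyl at C-4; a chloro group at C-2.
Assembling the pieces gives 2-chlorononan-4-ol.

2-chlorononan-4-ol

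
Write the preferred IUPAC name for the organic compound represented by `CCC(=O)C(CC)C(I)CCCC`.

Counting along the main chain through the carbonyl gives 9 carbons: the parent is nonane.
A ketone (C=O on an internal carbon) is the principal characteristic group, giving the suffix -one.
Choose the numbering such that numbering from this end puts the carbonyl group at C-3 rather than C-7.
That gives the carbonyl at C-3; an ethyl group at C-4; an iodo group at C-5.
Substituent prefixes are cited in alphabetical order (multiplying prefixes like di-/tri- are ignored for ordering).
Putting it together: 4-ethyl-5-iodononan-3-one.

4-ethyl-5-iodononan-3-one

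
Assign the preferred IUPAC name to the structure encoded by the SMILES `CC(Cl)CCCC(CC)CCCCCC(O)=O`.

The longest chain bearing the –COOH group is 12 carbons long (dodecane).
The principal characteristic group is a carboxylic acid (terminal –COOH), named with the suffix -oic acid.
Number the chain so that the carboxylic acid carbon is C-1 by definition.
With this numbering: a chloro group at C-11; an ethyl group at C-7.
Substituent prefixes are cited in alphabetical order (multiplying prefixes like di-/tri- are ignored for ordering).
Putting it together: 11-chloro-7-ethyldodecanoic acid.

11-chloro-7-ethyldodecanoic acid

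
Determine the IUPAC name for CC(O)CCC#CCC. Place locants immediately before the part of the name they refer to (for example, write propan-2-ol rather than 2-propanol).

oct-5-yn-2-ol

The longest carbon chain that includes the –OH group and the multiple bond has 8 carbons, so the parent hydride is octane.
The highest-priority functional group is an alcohol (–OH), so the name ends in -ol.
There is one C≡C triple bond, indicated by the ending -yne.
Number the chain so that numbering from this end puts the hydroxyl group at C-2 rather than C-7.
This places the hydroxyl at C-2; the triple bond between C-5 and C-6.
Putting it together: oct-5-yn-2-ol.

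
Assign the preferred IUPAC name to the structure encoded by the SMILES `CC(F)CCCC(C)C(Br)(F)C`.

The longest continuous carbon chain has 8 atoms, so the parent hydride is octane.
The numbering direction is chosen so that the substituent locant set {2,2,3,7} is lower than {2,6,7,7} at the first point of difference.
This places a bromo group at C-2; fluoro groups at C-2 and C-7; a methyl group at C-3.
The substituents are ordered alphabetically, ignoring any di-/tri- multipliers.
Putting it together: 2-bromo-2,7-difluoro-3-methyloctane.

2-bromo-2,7-difluoro-3-methyloctane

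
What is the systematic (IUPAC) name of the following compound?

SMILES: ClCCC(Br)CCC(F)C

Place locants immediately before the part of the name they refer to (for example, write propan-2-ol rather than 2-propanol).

3-bromo-1-chloro-6-fluoroheptane

The longest carbon chain is 7 atoms: the parent is heptane.
Number the chain so that the substituent locant set {1,3,6} is lower than {2,5,7} at the first point of difference.
With this numbering: a bromo group at C-3; a chloro group at C-1; a fluoro group at C-6.
The substituents are ordered alphabetically, ignoring any di-/tri- multipliers.
Putting it together: 3-bromo-1-chloro-6-fluoroheptane.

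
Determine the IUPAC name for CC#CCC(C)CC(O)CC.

Counting along the main chain through the –OH group and the multiple bond gives 9 carbons: the parent is nonane.
An alcohol (–OH) is the principal characteristic group, giving the suffix -ol.
There is one C≡C triple bond, indicated by the ending -yne.
Choose the numbering such that numbering from this end puts the hydroxyl group at C-3 rather than C-7.
This places the hydroxyl at C-3; the triple bond between C-7 and C-8; a methyl group at C-5.
Putting it together: 5-methylnon-7-yn-3-ol.

5-methylnon-7-yn-3-ol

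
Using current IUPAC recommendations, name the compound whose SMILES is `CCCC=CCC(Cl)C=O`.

The longest chain bearing the –CHO group and the multiple bond is 8 carbons long (octane).
The highest-priority functional group is an aldehyde (terminal –CHO), so the name ends in -al.
There is one C=C double bond, indicated by the ending -ene.
Number the chain so that the aldehyde carbon is C-1 by definition.
That gives the double bond between C-4 and C-5; a chloro group at C-2.
Assembling the pieces gives 2-chlorooct-4-enal.

2-chlorooct-4-enal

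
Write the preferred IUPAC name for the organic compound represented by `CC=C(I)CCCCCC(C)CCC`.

Counting along the main chain through the multiple bond gives 12 carbons: the parent is dodecane.
A C=C double bond in the chain gives the infix -ene-.
The numbering direction is chosen so that numbering from this end puts the double bond at C-2 rather than C-10.
That gives the double bond between C-2 and C-3; an iodo group at C-3; a methyl group at C-9.
The substituents are ordered alphabetically, ignoring any di-/tri- multipliers.
Assembling the pieces gives 3-iodo-9-methyldodec-2-ene.

3-iodo-9-methyldodec-2-ene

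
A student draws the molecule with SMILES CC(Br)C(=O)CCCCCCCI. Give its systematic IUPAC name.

The longest chain bearing the carbonyl is 10 carbons long (decane).
The principal characteristic group is a ketone (C=O on an internal carbon), named with the suffix -one.
Choose the numbering such that numbering from this end puts the carbonyl group at C-3 rather than C-8.
This places the carbonyl at C-3; a bromo group at C-2; an iodo group at C-10.
The substituents are ordered alphabetically, ignoring any di-/tri- multipliers.
The name is 2-bromo-10-iododecan-3-one.

2-bromo-10-iododecan-3-one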